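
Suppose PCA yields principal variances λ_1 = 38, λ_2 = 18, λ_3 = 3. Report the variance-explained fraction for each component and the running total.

Step 1 — total variance = trace(Sigma) = Σ λ_i = 38 + 18 + 3 = 59.

Step 2 — fraction explained by component i = λ_i / Σ λ:
  PC1: 38/59 = 0.6441
  PC2: 18/59 = 0.3051
  PC3: 3/59 = 0.0508

Step 3 — cumulative fraction after k components = (λ_1 + ... + λ_k) / Σ λ:
  k = 1: 38/59 = 0.6441
  k = 2: (38 + 18)/59 = 56/59 = 0.9492
  k = 3: (38 + 18 + 3)/59 = 59/59 = 1

Summary (fraction, with percent):

explained: PC1 0.6441 (64.41%), PC2 0.3051 (30.51%), PC3 0.0508 (5.08%);  cumulative: 0.6441, 0.9492, 1


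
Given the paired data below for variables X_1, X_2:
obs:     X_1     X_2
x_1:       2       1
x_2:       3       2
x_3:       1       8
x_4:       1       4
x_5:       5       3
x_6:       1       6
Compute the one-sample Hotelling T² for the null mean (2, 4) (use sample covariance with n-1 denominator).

Step 1 — sample mean vector:
  mean(X_1) = (2 + 3 + 1 + 1 + 5 + 1) / 6 = 13/6 = 2.1667
  mean(X_2) = (1 + 2 + 8 + 4 + 3 + 6) / 6 = 24/6 = 4
  x̄ = (2.1667, 4),  deviation x̄ - mu_0 = (2.1667, 4) - (2, 4) = (0.1667, 0).

Step 2 — sample covariance matrix, S[i,j] = (1/(n-1)) · Σ_k (x_{k,i} - mean_i) · (x_{k,j} - mean_j), divisor n-1 = 5:
  S[X_1,X_1] = ((-0.1667)·(-0.1667) + (0.8333)·(0.8333) + (-1.1667)·(-1.1667) + (-1.1667)·(-1.1667) + (2.8333)·(2.8333) + (-1.1667)·(-1.1667)) / 5 = 12.8333/5 = 2.5667
  S[X_1,X_2] = ((-0.1667)·(-3) + (0.8333)·(-2) + (-1.1667)·(4) + (-1.1667)·(0) + (2.8333)·(-1) + (-1.1667)·(2)) / 5 = -11/5 = -2.2
  S[X_2,X_2] = ((-3)·(-3) + (-2)·(-2) + (4)·(4) + (0)·(0) + (-1)·(-1) + (2)·(2)) / 5 = 34/5 = 6.8
  S = [[2.5667, -2.2],
 [-2.2, 6.8]].

Step 3 — invert S. det(S) = 2.5667·6.8 - (-2.2)² = 12.6133.
  S^{-1} = (1/det) · [[d, -b], [-b, a]] = [[0.5391, 0.1744],
 [0.1744, 0.2035]].

Step 4 — quadratic form (x̄ - mu_0)^T · S^{-1} · (x̄ - mu_0):
  S^{-1} · (x̄ - mu_0) = (0.0899, 0.0291),
  (x̄ - mu_0)^T · [...] = (0.1667)·(0.0899) + (0)·(0.0291) = 0.015.

Step 5 — scale by n: T² = 6 · 0.015 = 0.0899.

T² ≈ 0.0899


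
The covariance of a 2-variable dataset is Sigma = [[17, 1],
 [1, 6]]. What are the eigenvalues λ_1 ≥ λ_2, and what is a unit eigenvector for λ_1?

Step 1 — characteristic polynomial of 2×2 Sigma:
  det(Sigma - λI) = λ² - trace · λ + det = 0.
  trace = 17 + 6 = 23, det = 17·6 - (1)² = 101.
Step 2 — discriminant:
  Δ = trace² - 4·det = 529 - 404 = 125.
Step 3 — eigenvalues:
  λ = (trace ± √Δ)/2 = (23 ± 11.1803)/2,
  λ_1 = 17.0902,  λ_2 = 5.9098.

Step 4 — unit eigenvector for λ_1: solve (Sigma - λ_1 I)v = 0. First row:
  (17 - 17.0902)·v_x + (1)·v_y = 0, i.e. (-0.0902)·v_x + (1)·v_y = 0,
  so v ∝ (b, λ_1 - a) = (1, 0.0902) = u.
  ||u|| = √((1)² + (0.0902)²) = √(1.0081) ≈ 1.0041,
  v_1 = u/||u|| ≈ (0.996, 0.0898) (||v_1|| = 1).

λ_1 = 17.0902,  λ_2 = 5.9098;  v_1 ≈ (0.996, 0.0898)


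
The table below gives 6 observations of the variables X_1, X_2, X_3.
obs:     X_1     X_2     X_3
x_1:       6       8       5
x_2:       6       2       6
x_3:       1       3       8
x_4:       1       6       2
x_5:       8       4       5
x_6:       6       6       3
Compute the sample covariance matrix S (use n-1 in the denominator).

Step 1 — column means:
  mean(X_1) = (6 + 6 + 1 + 1 + 8 + 6) / 6 = 28/6 = 4.6667
  mean(X_2) = (8 + 2 + 3 + 6 + 4 + 6) / 6 = 29/6 = 4.8333
  mean(X_3) = (5 + 6 + 8 + 2 + 5 + 3) / 6 = 29/6 = 4.8333

Step 2 — sample covariance S[i,j] = (1/(n-1)) · Σ_k (x_{k,i} - mean_i) · (x_{k,j} - mean_j), with n-1 = 5.
  S[X_1,X_1] = ((1.3333)·(1.3333) + (1.3333)·(1.3333) + (-3.6667)·(-3.6667) + (-3.6667)·(-3.6667) + (3.3333)·(3.3333) + (1.3333)·(1.3333)) / 5 = 43.3333/5 = 8.6667
  S[X_1,X_2] = ((1.3333)·(3.1667) + (1.3333)·(-2.8333) + (-3.6667)·(-1.8333) + (-3.6667)·(1.1667) + (3.3333)·(-0.8333) + (1.3333)·(1.1667)) / 5 = 1.6667/5 = 0.3333
  S[X_1,X_3] = ((1.3333)·(0.1667) + (1.3333)·(1.1667) + (-3.6667)·(3.1667) + (-3.6667)·(-2.8333) + (3.3333)·(0.1667) + (1.3333)·(-1.8333)) / 5 = -1.3333/5 = -0.2667
  S[X_2,X_2] = ((3.1667)·(3.1667) + (-2.8333)·(-2.8333) + (-1.8333)·(-1.8333) + (1.1667)·(1.1667) + (-0.8333)·(-0.8333) + (1.1667)·(1.1667)) / 5 = 24.8333/5 = 4.9667
  S[X_2,X_3] = ((3.1667)·(0.1667) + (-2.8333)·(1.1667) + (-1.8333)·(3.1667) + (1.1667)·(-2.8333) + (-0.8333)·(0.1667) + (1.1667)·(-1.8333)) / 5 = -14.1667/5 = -2.8333
  S[X_3,X_3] = ((0.1667)·(0.1667) + (1.1667)·(1.1667) + (3.1667)·(3.1667) + (-2.8333)·(-2.8333) + (0.1667)·(0.1667) + (-1.8333)·(-1.8333)) / 5 = 22.8333/5 = 4.5667

S is symmetric (S[j,i] = S[i,j]). Assembling:

S = [[8.6667, 0.3333, -0.2667],
 [0.3333, 4.9667, -2.8333],
 [-0.2667, -2.8333, 4.5667]]


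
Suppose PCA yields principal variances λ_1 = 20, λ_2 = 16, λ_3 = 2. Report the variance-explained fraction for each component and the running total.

Step 1 — total variance = trace(Sigma) = Σ λ_i = 20 + 16 + 2 = 38.

Step 2 — fraction explained by component i = λ_i / Σ λ:
  PC1: 20/38 = 0.5263
  PC2: 16/38 = 0.4211
  PC3: 2/38 = 0.0526

Step 3 — cumulative fraction after k components = (λ_1 + ... + λ_k) / Σ λ:
  k = 1: 20/38 = 0.5263
  k = 2: (20 + 16)/38 = 36/38 = 0.9474
  k = 3: (20 + 16 + 2)/38 = 38/38 = 1

Summary (fraction, with percent):

explained: PC1 0.5263 (52.63%), PC2 0.4211 (42.11%), PC3 0.0526 (5.26%);  cumulative: 0.5263, 0.9474, 1


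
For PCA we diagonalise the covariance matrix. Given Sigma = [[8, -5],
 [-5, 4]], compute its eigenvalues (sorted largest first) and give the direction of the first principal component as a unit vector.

Step 1 — characteristic polynomial of 2×2 Sigma:
  det(Sigma - λI) = λ² - trace · λ + det = 0.
  trace = 8 + 4 = 12, det = 8·4 - (-5)² = 7.
Step 2 — discriminant:
  Δ = trace² - 4·det = 144 - 28 = 116.
Step 3 — eigenvalues:
  λ = (trace ± √Δ)/2 = (12 ± 10.7703)/2,
  λ_1 = 11.3852,  λ_2 = 0.6148.

Step 4 — unit eigenvector for λ_1: solve (Sigma - λ_1 I)v = 0. First row:
  (8 - 11.3852)·v_x + (-5)·v_y = 0, i.e. (-3.3852)·v_x + (-5)·v_y = 0,
  so v ∝ (b, λ_1 - a) = (-5, 3.3852); multiply by -1 so the first entry is positive: u = (5, -3.3852).
  ||u|| = √((5)² + (-3.3852)²) = √(36.4593) ≈ 6.0382,
  v_1 = u/||u|| ≈ (0.8281, -0.5606) (||v_1|| = 1).

λ_1 = 11.3852,  λ_2 = 0.6148;  v_1 ≈ (0.8281, -0.5606)


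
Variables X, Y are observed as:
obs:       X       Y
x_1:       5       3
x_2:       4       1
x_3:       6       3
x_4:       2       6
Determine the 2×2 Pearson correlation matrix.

Step 1 — column means:
  mean(X) = (5 + 4 + 6 + 2) / 4 = 17/4 = 4.25
  mean(Y) = (3 + 1 + 3 + 6) / 4 = 13/4 = 3.25

Step 2 — sample variances and covariances s[i,j] = (1/(n-1)) · Σ_k (x_{k,i} - mean_i) · (x_{k,j} - mean_j), with n-1 = 3:
  s[X,X] = ((0.75)·(0.75) + (-0.25)·(-0.25) + (1.75)·(1.75) + (-2.25)·(-2.25)) / 3 = 8.75/3 = 2.9167
  s[X,Y] = ((0.75)·(-0.25) + (-0.25)·(-2.25) + (1.75)·(-0.25) + (-2.25)·(2.75)) / 3 = -6.25/3 = -2.0833
  s[Y,Y] = ((-0.25)·(-0.25) + (-2.25)·(-2.25) + (-0.25)·(-0.25) + (2.75)·(2.75)) / 3 = 12.75/3 = 4.25
  Sample standard deviations s_i = √(s[i,i]):
  s(X) = √(2.9167) = 1.7078
  s(Y) = √(4.25) = 2.0616

Step 3 — r_{ij} = s_{ij} / (s_i · s_j):
  r[X,X] = 1 (diagonal).
  r[X,Y] = -2.0833 / (1.7078 · 2.0616) = -2.0833 / 3.5208 = -0.5917
  r[Y,Y] = 1 (diagonal).

R is symmetric with unit diagonal. Assembling:

R = [[1, -0.5917],
 [-0.5917, 1]]


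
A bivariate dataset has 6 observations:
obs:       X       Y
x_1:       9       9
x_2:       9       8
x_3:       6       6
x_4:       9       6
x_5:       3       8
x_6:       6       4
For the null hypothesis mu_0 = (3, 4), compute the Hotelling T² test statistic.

Step 1 — sample mean vector:
  mean(X) = (9 + 9 + 6 + 9 + 3 + 6) / 6 = 42/6 = 7
  mean(Y) = (9 + 8 + 6 + 6 + 8 + 4) / 6 = 41/6 = 6.8333
  x̄ = (7, 6.8333),  deviation x̄ - mu_0 = (7, 6.8333) - (3, 4) = (4, 2.8333).

Step 2 — sample covariance matrix, S[i,j] = (1/(n-1)) · Σ_k (x_{k,i} - mean_i) · (x_{k,j} - mean_j), divisor n-1 = 5:
  S[X,X] = ((2)·(2) + (2)·(2) + (-1)·(-1) + (2)·(2) + (-4)·(-4) + (-1)·(-1)) / 5 = 30/5 = 6
  S[X,Y] = ((2)·(2.1667) + (2)·(1.1667) + (-1)·(-0.8333) + (2)·(-0.8333) + (-4)·(1.1667) + (-1)·(-2.8333)) / 5 = 4/5 = 0.8
  S[Y,Y] = ((2.1667)·(2.1667) + (1.1667)·(1.1667) + (-0.8333)·(-0.8333) + (-0.8333)·(-0.8333) + (1.1667)·(1.1667) + (-2.8333)·(-2.8333)) / 5 = 16.8333/5 = 3.3667
  S = [[6, 0.8],
 [0.8, 3.3667]].

Step 3 — invert S. det(S) = 6·3.3667 - (0.8)² = 19.56.
  S^{-1} = (1/det) · [[d, -b], [-b, a]] = [[0.1721, -0.0409],
 [-0.0409, 0.3067]].

Step 4 — quadratic form (x̄ - mu_0)^T · S^{-1} · (x̄ - mu_0):
  S^{-1} · (x̄ - mu_0) = (0.5726, 0.7055),
  (x̄ - mu_0)^T · [...] = (4)·(0.5726) + (2.8333)·(0.7055) = 4.2894.

Step 5 — scale by n: T² = 6 · 4.2894 = 25.7362.

T² ≈ 25.7362


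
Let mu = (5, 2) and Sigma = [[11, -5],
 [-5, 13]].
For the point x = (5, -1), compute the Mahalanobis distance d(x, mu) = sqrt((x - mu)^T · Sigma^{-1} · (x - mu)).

Step 1 — centre the observation: (x - mu) = (0, -3).

Step 2 — invert Sigma. det(Sigma) = 11·13 - (-5)² = 118.
  Sigma^{-1} = (1/det) · [[d, -b], [-b, a]] = [[0.1102, 0.0424],
 [0.0424, 0.0932]].

Step 3 — form the quadratic (x - mu)^T · Sigma^{-1} · (x - mu):
  Sigma^{-1} · (x - mu) = (-0.1271, -0.2797).
  (x - mu)^T · [Sigma^{-1} · (x - mu)] = (0)·(-0.1271) + (-3)·(-0.2797) = 0.839.

Step 4 — take square root: d = √(0.839) ≈ 0.916.

d(x, mu) = √(0.839) ≈ 0.916


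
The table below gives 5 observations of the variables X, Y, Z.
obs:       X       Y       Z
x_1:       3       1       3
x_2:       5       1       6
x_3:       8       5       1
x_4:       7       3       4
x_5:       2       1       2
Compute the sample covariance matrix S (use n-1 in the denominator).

Step 1 — column means:
  mean(X) = (3 + 5 + 8 + 7 + 2) / 5 = 25/5 = 5
  mean(Y) = (1 + 1 + 5 + 3 + 1) / 5 = 11/5 = 2.2
  mean(Z) = (3 + 6 + 1 + 4 + 2) / 5 = 16/5 = 3.2

Step 2 — sample covariance S[i,j] = (1/(n-1)) · Σ_k (x_{k,i} - mean_i) · (x_{k,j} - mean_j), with n-1 = 4.
  S[X,X] = ((-2)·(-2) + (0)·(0) + (3)·(3) + (2)·(2) + (-3)·(-3)) / 4 = 26/4 = 6.5
  S[X,Y] = ((-2)·(-1.2) + (0)·(-1.2) + (3)·(2.8) + (2)·(0.8) + (-3)·(-1.2)) / 4 = 16/4 = 4
  S[X,Z] = ((-2)·(-0.2) + (0)·(2.8) + (3)·(-2.2) + (2)·(0.8) + (-3)·(-1.2)) / 4 = -1/4 = -0.25
  S[Y,Y] = ((-1.2)·(-1.2) + (-1.2)·(-1.2) + (2.8)·(2.8) + (0.8)·(0.8) + (-1.2)·(-1.2)) / 4 = 12.8/4 = 3.2
  S[Y,Z] = ((-1.2)·(-0.2) + (-1.2)·(2.8) + (2.8)·(-2.2) + (0.8)·(0.8) + (-1.2)·(-1.2)) / 4 = -7.2/4 = -1.8
  S[Z,Z] = ((-0.2)·(-0.2) + (2.8)·(2.8) + (-2.2)·(-2.2) + (0.8)·(0.8) + (-1.2)·(-1.2)) / 4 = 14.8/4 = 3.7

S is symmetric (S[j,i] = S[i,j]). Assembling:

S = [[6.5, 4, -0.25],
 [4, 3.2, -1.8],
 [-0.25, -1.8, 3.7]]


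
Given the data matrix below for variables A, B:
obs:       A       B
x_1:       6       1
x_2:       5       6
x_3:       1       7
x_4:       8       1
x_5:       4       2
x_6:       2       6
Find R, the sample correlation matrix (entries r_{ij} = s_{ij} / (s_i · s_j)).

Step 1 — column means:
  mean(A) = (6 + 5 + 1 + 8 + 4 + 2) / 6 = 26/6 = 4.3333
  mean(B) = (1 + 6 + 7 + 1 + 2 + 6) / 6 = 23/6 = 3.8333

Step 2 — sample variances and covariances s[i,j] = (1/(n-1)) · Σ_k (x_{k,i} - mean_i) · (x_{k,j} - mean_j), with n-1 = 5:
  s[A,A] = ((1.6667)·(1.6667) + (0.6667)·(0.6667) + (-3.3333)·(-3.3333) + (3.6667)·(3.6667) + (-0.3333)·(-0.3333) + (-2.3333)·(-2.3333)) / 5 = 33.3333/5 = 6.6667
  s[A,B] = ((1.6667)·(-2.8333) + (0.6667)·(2.1667) + (-3.3333)·(3.1667) + (3.6667)·(-2.8333) + (-0.3333)·(-1.8333) + (-2.3333)·(2.1667)) / 5 = -28.6667/5 = -5.7333
  s[B,B] = ((-2.8333)·(-2.8333) + (2.1667)·(2.1667) + (3.1667)·(3.1667) + (-2.8333)·(-2.8333) + (-1.8333)·(-1.8333) + (2.1667)·(2.1667)) / 5 = 38.8333/5 = 7.7667
  Sample standard deviations s_i = √(s[i,i]):
  s(A) = √(6.6667) = 2.582
  s(B) = √(7.7667) = 2.7869

Step 3 — r_{ij} = s_{ij} / (s_i · s_j):
  r[A,A] = 1 (diagonal).
  r[A,B] = -5.7333 / (2.582 · 2.7869) = -5.7333 / 7.1957 = -0.7968
  r[B,B] = 1 (diagonal).

R is symmetric with unit diagonal. Assembling:

R = [[1, -0.7968],
 [-0.7968, 1]]


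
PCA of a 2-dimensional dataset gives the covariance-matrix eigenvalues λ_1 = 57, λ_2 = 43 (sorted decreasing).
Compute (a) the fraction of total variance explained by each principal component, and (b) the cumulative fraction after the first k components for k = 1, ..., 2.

Step 1 — total variance = trace(Sigma) = Σ λ_i = 57 + 43 = 100.

Step 2 — fraction explained by component i = λ_i / Σ λ:
  PC1: 57/100 = 0.57
  PC2: 43/100 = 0.43

Step 3 — cumulative fraction after k components = (λ_1 + ... + λ_k) / Σ λ:
  k = 1: 57/100 = 0.57
  k = 2: (57 + 43)/100 = 100/100 = 1

Summary (fraction, with percent):

explained: PC1 0.57 (57%), PC2 0.43 (43%);  cumulative: 0.57, 1


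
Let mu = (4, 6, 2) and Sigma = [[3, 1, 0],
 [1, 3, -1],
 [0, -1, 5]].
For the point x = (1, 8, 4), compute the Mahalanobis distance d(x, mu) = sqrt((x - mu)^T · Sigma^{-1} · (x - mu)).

Step 1 — centre the observation: (x - mu) = (-3, 2, 2).

Step 2 — invert Sigma (cofactor / det for 3×3, or solve directly):
  Sigma^{-1} = [[0.3784, -0.1351, -0.027],
 [-0.1351, 0.4054, 0.0811],
 [-0.027, 0.0811, 0.2162]].

Step 3 — form the quadratic (x - mu)^T · Sigma^{-1} · (x - mu):
  Sigma^{-1} · (x - mu) = (-1.4595, 1.3784, 0.6757).
  (x - mu)^T · [Sigma^{-1} · (x - mu)] = (-3)·(-1.4595) + (2)·(1.3784) + (2)·(0.6757) = 8.4865.

Step 4 — take square root: d = √(8.4865) ≈ 2.9132.

d(x, mu) = √(8.4865) ≈ 2.9132


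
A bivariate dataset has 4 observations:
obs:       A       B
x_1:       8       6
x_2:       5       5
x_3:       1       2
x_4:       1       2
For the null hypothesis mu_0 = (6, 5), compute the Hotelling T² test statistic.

Step 1 — sample mean vector:
  mean(A) = (8 + 5 + 1 + 1) / 4 = 15/4 = 3.75
  mean(B) = (6 + 5 + 2 + 2) / 4 = 15/4 = 3.75
  x̄ = (3.75, 3.75),  deviation x̄ - mu_0 = (3.75, 3.75) - (6, 5) = (-2.25, -1.25).

Step 2 — sample covariance matrix, S[i,j] = (1/(n-1)) · Σ_k (x_{k,i} - mean_i) · (x_{k,j} - mean_j), divisor n-1 = 3:
  S[A,A] = ((4.25)·(4.25) + (1.25)·(1.25) + (-2.75)·(-2.75) + (-2.75)·(-2.75)) / 3 = 34.75/3 = 11.5833
  S[A,B] = ((4.25)·(2.25) + (1.25)·(1.25) + (-2.75)·(-1.75) + (-2.75)·(-1.75)) / 3 = 20.75/3 = 6.9167
  S[B,B] = ((2.25)·(2.25) + (1.25)·(1.25) + (-1.75)·(-1.75) + (-1.75)·(-1.75)) / 3 = 12.75/3 = 4.25
  S = [[11.5833, 6.9167],
 [6.9167, 4.25]].

Step 3 — invert S. det(S) = 11.5833·4.25 - (6.9167)² = 1.3889.
  S^{-1} = (1/det) · [[d, -b], [-b, a]] = [[3.06, -4.98],
 [-4.98, 8.34]].

Step 4 — quadratic form (x̄ - mu_0)^T · S^{-1} · (x̄ - mu_0):
  S^{-1} · (x̄ - mu_0) = (-0.66, 0.78),
  (x̄ - mu_0)^T · [...] = (-2.25)·(-0.66) + (-1.25)·(0.78) = 0.51.

Step 5 — scale by n: T² = 4 · 0.51 = 2.04.

T² ≈ 2.04


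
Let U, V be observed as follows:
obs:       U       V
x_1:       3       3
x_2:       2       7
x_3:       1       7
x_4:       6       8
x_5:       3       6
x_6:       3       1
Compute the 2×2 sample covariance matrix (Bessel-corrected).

Step 1 — column means:
  mean(U) = (3 + 2 + 1 + 6 + 3 + 3) / 6 = 18/6 = 3
  mean(V) = (3 + 7 + 7 + 8 + 6 + 1) / 6 = 32/6 = 5.3333

Step 2 — sample covariance S[i,j] = (1/(n-1)) · Σ_k (x_{k,i} - mean_i) · (x_{k,j} - mean_j), with n-1 = 5.
  S[U,U] = ((0)·(0) + (-1)·(-1) + (-2)·(-2) + (3)·(3) + (0)·(0) + (0)·(0)) / 5 = 14/5 = 2.8
  S[U,V] = ((0)·(-2.3333) + (-1)·(1.6667) + (-2)·(1.6667) + (3)·(2.6667) + (0)·(0.6667) + (0)·(-4.3333)) / 5 = 3/5 = 0.6
  S[V,V] = ((-2.3333)·(-2.3333) + (1.6667)·(1.6667) + (1.6667)·(1.6667) + (2.6667)·(2.6667) + (0.6667)·(0.6667) + (-4.3333)·(-4.3333)) / 5 = 37.3333/5 = 7.4667

S is symmetric (S[j,i] = S[i,j]). Assembling:

S = [[2.8, 0.6],
 [0.6, 7.4667]]


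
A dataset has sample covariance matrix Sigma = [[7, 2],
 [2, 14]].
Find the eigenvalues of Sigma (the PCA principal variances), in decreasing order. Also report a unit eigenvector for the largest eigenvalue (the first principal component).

Step 1 — characteristic polynomial of 2×2 Sigma:
  det(Sigma - λI) = λ² - trace · λ + det = 0.
  trace = 7 + 14 = 21, det = 7·14 - (2)² = 94.
Step 2 — discriminant:
  Δ = trace² - 4·det = 441 - 376 = 65.
Step 3 — eigenvalues:
  λ = (trace ± √Δ)/2 = (21 ± 8.0623)/2,
  λ_1 = 14.5311,  λ_2 = 6.4689.

Step 4 — unit eigenvector for λ_1: solve (Sigma - λ_1 I)v = 0. First row:
  (7 - 14.5311)·v_x + (2)·v_y = 0, i.e. (-7.5311)·v_x + (2)·v_y = 0,
  so v ∝ (b, λ_1 - a) = (2, 7.5311) = u.
  ||u|| = √((2)² + (7.5311)²) = √(60.7179) ≈ 7.7922,
  v_1 = u/||u|| ≈ (0.2567, 0.9665) (||v_1|| = 1).

λ_1 = 14.5311,  λ_2 = 6.4689;  v_1 ≈ (0.2567, 0.9665)


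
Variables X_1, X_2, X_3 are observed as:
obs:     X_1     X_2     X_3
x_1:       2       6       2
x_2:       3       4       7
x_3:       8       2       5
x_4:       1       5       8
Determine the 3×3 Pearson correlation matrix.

Step 1 — column means:
  mean(X_1) = (2 + 3 + 8 + 1) / 4 = 14/4 = 3.5
  mean(X_2) = (6 + 4 + 2 + 5) / 4 = 17/4 = 4.25
  mean(X_3) = (2 + 7 + 5 + 8) / 4 = 22/4 = 5.5

Step 2 — sample variances and covariances s[i,j] = (1/(n-1)) · Σ_k (x_{k,i} - mean_i) · (x_{k,j} - mean_j), with n-1 = 3:
  s[X_1,X_1] = ((-1.5)·(-1.5) + (-0.5)·(-0.5) + (4.5)·(4.5) + (-2.5)·(-2.5)) / 3 = 29/3 = 9.6667
  s[X_1,X_2] = ((-1.5)·(1.75) + (-0.5)·(-0.25) + (4.5)·(-2.25) + (-2.5)·(0.75)) / 3 = -14.5/3 = -4.8333
  s[X_1,X_3] = ((-1.5)·(-3.5) + (-0.5)·(1.5) + (4.5)·(-0.5) + (-2.5)·(2.5)) / 3 = -4/3 = -1.3333
  s[X_2,X_2] = ((1.75)·(1.75) + (-0.25)·(-0.25) + (-2.25)·(-2.25) + (0.75)·(0.75)) / 3 = 8.75/3 = 2.9167
  s[X_2,X_3] = ((1.75)·(-3.5) + (-0.25)·(1.5) + (-2.25)·(-0.5) + (0.75)·(2.5)) / 3 = -3.5/3 = -1.1667
  s[X_3,X_3] = ((-3.5)·(-3.5) + (1.5)·(1.5) + (-0.5)·(-0.5) + (2.5)·(2.5)) / 3 = 21/3 = 7
  Sample standard deviations s_i = √(s[i,i]):
  s(X_1) = √(9.6667) = 3.1091
  s(X_2) = √(2.9167) = 1.7078
  s(X_3) = √(7) = 2.6458

Step 3 — r_{ij} = s_{ij} / (s_i · s_j):
  r[X_1,X_1] = 1 (diagonal).
  r[X_1,X_2] = -4.8333 / (3.1091 · 1.7078) = -4.8333 / 5.3098 = -0.9103
  r[X_1,X_3] = -1.3333 / (3.1091 · 2.6458) = -1.3333 / 8.226 = -0.1621
  r[X_2,X_2] = 1 (diagonal).
  r[X_2,X_3] = -1.1667 / (1.7078 · 2.6458) = -1.1667 / 4.5185 = -0.2582
  r[X_3,X_3] = 1 (diagonal).

R is symmetric with unit diagonal. Assembling:

R = [[1, -0.9103, -0.1621],
 [-0.9103, 1, -0.2582],
 [-0.1621, -0.2582, 1]]


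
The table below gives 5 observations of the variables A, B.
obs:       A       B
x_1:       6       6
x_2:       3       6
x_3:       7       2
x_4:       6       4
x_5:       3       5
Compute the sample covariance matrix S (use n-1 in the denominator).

Step 1 — column means:
  mean(A) = (6 + 3 + 7 + 6 + 3) / 5 = 25/5 = 5
  mean(B) = (6 + 6 + 2 + 4 + 5) / 5 = 23/5 = 4.6

Step 2 — sample covariance S[i,j] = (1/(n-1)) · Σ_k (x_{k,i} - mean_i) · (x_{k,j} - mean_j), with n-1 = 4.
  S[A,A] = ((1)·(1) + (-2)·(-2) + (2)·(2) + (1)·(1) + (-2)·(-2)) / 4 = 14/4 = 3.5
  S[A,B] = ((1)·(1.4) + (-2)·(1.4) + (2)·(-2.6) + (1)·(-0.6) + (-2)·(0.4)) / 4 = -8/4 = -2
  S[B,B] = ((1.4)·(1.4) + (1.4)·(1.4) + (-2.6)·(-2.6) + (-0.6)·(-0.6) + (0.4)·(0.4)) / 4 = 11.2/4 = 2.8

S is symmetric (S[j,i] = S[i,j]). Assembling:

S = [[3.5, -2],
 [-2, 2.8]]


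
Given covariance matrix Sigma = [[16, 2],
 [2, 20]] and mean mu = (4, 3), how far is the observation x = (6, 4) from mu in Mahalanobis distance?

Step 1 — centre the observation: (x - mu) = (2, 1).

Step 2 — invert Sigma. det(Sigma) = 16·20 - (2)² = 316.
  Sigma^{-1} = (1/det) · [[d, -b], [-b, a]] = [[0.0633, -0.0063],
 [-0.0063, 0.0506]].

Step 3 — form the quadratic (x - mu)^T · Sigma^{-1} · (x - mu):
  Sigma^{-1} · (x - mu) = (0.1203, 0.038).
  (x - mu)^T · [Sigma^{-1} · (x - mu)] = (2)·(0.1203) + (1)·(0.038) = 0.2785.

Step 4 — take square root: d = √(0.2785) ≈ 0.5277.

d(x, mu) = √(0.2785) ≈ 0.5277


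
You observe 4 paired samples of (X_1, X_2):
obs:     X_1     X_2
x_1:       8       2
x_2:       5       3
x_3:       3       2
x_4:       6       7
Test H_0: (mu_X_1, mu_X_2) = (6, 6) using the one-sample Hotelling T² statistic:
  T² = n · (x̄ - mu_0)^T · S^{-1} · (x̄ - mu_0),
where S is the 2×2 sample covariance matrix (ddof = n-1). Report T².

Step 1 — sample mean vector:
  mean(X_1) = (8 + 5 + 3 + 6) / 4 = 22/4 = 5.5
  mean(X_2) = (2 + 3 + 2 + 7) / 4 = 14/4 = 3.5
  x̄ = (5.5, 3.5),  deviation x̄ - mu_0 = (5.5, 3.5) - (6, 6) = (-0.5, -2.5).

Step 2 — sample covariance matrix, S[i,j] = (1/(n-1)) · Σ_k (x_{k,i} - mean_i) · (x_{k,j} - mean_j), divisor n-1 = 3:
  S[X_1,X_1] = ((2.5)·(2.5) + (-0.5)·(-0.5) + (-2.5)·(-2.5) + (0.5)·(0.5)) / 3 = 13/3 = 4.3333
  S[X_1,X_2] = ((2.5)·(-1.5) + (-0.5)·(-0.5) + (-2.5)·(-1.5) + (0.5)·(3.5)) / 3 = 2/3 = 0.6667
  S[X_2,X_2] = ((-1.5)·(-1.5) + (-0.5)·(-0.5) + (-1.5)·(-1.5) + (3.5)·(3.5)) / 3 = 17/3 = 5.6667
  S = [[4.3333, 0.6667],
 [0.6667, 5.6667]].

Step 3 — invert S. det(S) = 4.3333·5.6667 - (0.6667)² = 24.1111.
  S^{-1} = (1/det) · [[d, -b], [-b, a]] = [[0.235, -0.0276],
 [-0.0276, 0.1797]].

Step 4 — quadratic form (x̄ - mu_0)^T · S^{-1} · (x̄ - mu_0):
  S^{-1} · (x̄ - mu_0) = (-0.0484, -0.4355),
  (x̄ - mu_0)^T · [...] = (-0.5)·(-0.0484) + (-2.5)·(-0.4355) = 1.1129.

Step 5 — scale by n: T² = 4 · 1.1129 = 4.4516.

T² ≈ 4.4516


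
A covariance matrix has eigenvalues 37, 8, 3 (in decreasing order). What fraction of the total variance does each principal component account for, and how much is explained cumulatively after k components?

Step 1 — total variance = trace(Sigma) = Σ λ_i = 37 + 8 + 3 = 48.

Step 2 — fraction explained by component i = λ_i / Σ λ:
  PC1: 37/48 = 0.7708
  PC2: 8/48 = 0.1667
  PC3: 3/48 = 0.0625

Step 3 — cumulative fraction after k components = (λ_1 + ... + λ_k) / Σ λ:
  k = 1: 37/48 = 0.7708
  k = 2: (37 + 8)/48 = 45/48 = 0.9375
  k = 3: (37 + 8 + 3)/48 = 48/48 = 1

Summary (fraction, with percent):

explained: PC1 0.7708 (77.08%), PC2 0.1667 (16.67%), PC3 0.0625 (6.25%);  cumulative: 0.7708, 0.9375, 1


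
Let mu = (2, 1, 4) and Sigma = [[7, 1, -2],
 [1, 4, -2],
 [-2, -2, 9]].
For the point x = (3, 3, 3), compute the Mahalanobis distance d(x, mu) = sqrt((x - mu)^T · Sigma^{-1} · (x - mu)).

Step 1 — centre the observation: (x - mu) = (1, 2, -1).

Step 2 — invert Sigma (cofactor / det for 3×3, or solve directly):
  Sigma^{-1} = [[0.1546, -0.0242, 0.029],
 [-0.0242, 0.285, 0.058],
 [0.029, 0.058, 0.1304]].

Step 3 — form the quadratic (x - mu)^T · Sigma^{-1} · (x - mu):
  Sigma^{-1} · (x - mu) = (0.0773, 0.4879, 0.0145).
  (x - mu)^T · [Sigma^{-1} · (x - mu)] = (1)·(0.0773) + (2)·(0.4879) + (-1)·(0.0145) = 1.0386.

Step 4 — take square root: d = √(1.0386) ≈ 1.0191.

d(x, mu) = √(1.0386) ≈ 1.0191


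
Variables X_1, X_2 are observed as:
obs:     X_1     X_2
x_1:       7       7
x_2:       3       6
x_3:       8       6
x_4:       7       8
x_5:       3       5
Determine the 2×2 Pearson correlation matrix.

Step 1 — column means:
  mean(X_1) = (7 + 3 + 8 + 7 + 3) / 5 = 28/5 = 5.6
  mean(X_2) = (7 + 6 + 6 + 8 + 5) / 5 = 32/5 = 6.4

Step 2 — sample variances and covariances s[i,j] = (1/(n-1)) · Σ_k (x_{k,i} - mean_i) · (x_{k,j} - mean_j), with n-1 = 4:
  s[X_1,X_1] = ((1.4)·(1.4) + (-2.6)·(-2.6) + (2.4)·(2.4) + (1.4)·(1.4) + (-2.6)·(-2.6)) / 4 = 23.2/4 = 5.8
  s[X_1,X_2] = ((1.4)·(0.6) + (-2.6)·(-0.4) + (2.4)·(-0.4) + (1.4)·(1.6) + (-2.6)·(-1.4)) / 4 = 6.8/4 = 1.7
  s[X_2,X_2] = ((0.6)·(0.6) + (-0.4)·(-0.4) + (-0.4)·(-0.4) + (1.6)·(1.6) + (-1.4)·(-1.4)) / 4 = 5.2/4 = 1.3
  Sample standard deviations s_i = √(s[i,i]):
  s(X_1) = √(5.8) = 2.4083
  s(X_2) = √(1.3) = 1.1402

Step 3 — r_{ij} = s_{ij} / (s_i · s_j):
  r[X_1,X_1] = 1 (diagonal).
  r[X_1,X_2] = 1.7 / (2.4083 · 1.1402) = 1.7 / 2.7459 = 0.6191
  r[X_2,X_2] = 1 (diagonal).

R is symmetric with unit diagonal. Assembling:

R = [[1, 0.6191],
 [0.6191, 1]]


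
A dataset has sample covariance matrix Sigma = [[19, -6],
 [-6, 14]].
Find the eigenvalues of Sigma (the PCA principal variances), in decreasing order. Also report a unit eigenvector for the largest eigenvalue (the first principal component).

Step 1 — characteristic polynomial of 2×2 Sigma:
  det(Sigma - λI) = λ² - trace · λ + det = 0.
  trace = 19 + 14 = 33, det = 19·14 - (-6)² = 230.
Step 2 — discriminant:
  Δ = trace² - 4·det = 1089 - 920 = 169.
Step 3 — eigenvalues:
  λ = (trace ± √Δ)/2 = (33 ± 13)/2,
  λ_1 = 23,  λ_2 = 10.

Step 4 — unit eigenvector for λ_1: solve (Sigma - λ_1 I)v = 0. First row:
  (19 - 23)·v_x + (-6)·v_y = 0, i.e. (-4)·v_x + (-6)·v_y = 0,
  so v ∝ (b, λ_1 - a) = (-6, 4); multiply by -1 so the first entry is positive: u = (6, -4).
  ||u|| = √((6)² + (-4)²) = √(52) ≈ 7.2111,
  v_1 = u/||u|| ≈ (0.8321, -0.5547) (||v_1|| = 1).

λ_1 = 23,  λ_2 = 10;  v_1 ≈ (0.8321, -0.5547)


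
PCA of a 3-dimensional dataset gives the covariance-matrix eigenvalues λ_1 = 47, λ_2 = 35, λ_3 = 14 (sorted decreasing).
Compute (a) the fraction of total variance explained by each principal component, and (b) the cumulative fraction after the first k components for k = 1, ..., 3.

Step 1 — total variance = trace(Sigma) = Σ λ_i = 47 + 35 + 14 = 96.

Step 2 — fraction explained by component i = λ_i / Σ λ:
  PC1: 47/96 = 0.4896
  PC2: 35/96 = 0.3646
  PC3: 14/96 = 0.1458

Step 3 — cumulative fraction after k components = (λ_1 + ... + λ_k) / Σ λ:
  k = 1: 47/96 = 0.4896
  k = 2: (47 + 35)/96 = 82/96 = 0.8542
  k = 3: (47 + 35 + 14)/96 = 96/96 = 1

Summary (fraction, with percent):

explained: PC1 0.4896 (48.96%), PC2 0.3646 (36.46%), PC3 0.1458 (14.58%);  cumulative: 0.4896, 0.8542, 1


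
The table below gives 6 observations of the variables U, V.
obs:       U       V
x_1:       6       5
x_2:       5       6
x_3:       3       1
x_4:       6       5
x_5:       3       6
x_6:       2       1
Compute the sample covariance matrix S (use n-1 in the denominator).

Step 1 — column means:
  mean(U) = (6 + 5 + 3 + 6 + 3 + 2) / 6 = 25/6 = 4.1667
  mean(V) = (5 + 6 + 1 + 5 + 6 + 1) / 6 = 24/6 = 4

Step 2 — sample covariance S[i,j] = (1/(n-1)) · Σ_k (x_{k,i} - mean_i) · (x_{k,j} - mean_j), with n-1 = 5.
  S[U,U] = ((1.8333)·(1.8333) + (0.8333)·(0.8333) + (-1.1667)·(-1.1667) + (1.8333)·(1.8333) + (-1.1667)·(-1.1667) + (-2.1667)·(-2.1667)) / 5 = 14.8333/5 = 2.9667
  S[U,V] = ((1.8333)·(1) + (0.8333)·(2) + (-1.1667)·(-3) + (1.8333)·(1) + (-1.1667)·(2) + (-2.1667)·(-3)) / 5 = 13/5 = 2.6
  S[V,V] = ((1)·(1) + (2)·(2) + (-3)·(-3) + (1)·(1) + (2)·(2) + (-3)·(-3)) / 5 = 28/5 = 5.6

S is symmetric (S[j,i] = S[i,j]). Assembling:

S = [[2.9667, 2.6],
 [2.6, 5.6]]


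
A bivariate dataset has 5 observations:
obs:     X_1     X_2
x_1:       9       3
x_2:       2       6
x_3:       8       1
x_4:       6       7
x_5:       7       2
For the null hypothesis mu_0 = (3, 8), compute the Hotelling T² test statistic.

Step 1 — sample mean vector:
  mean(X_1) = (9 + 2 + 8 + 6 + 7) / 5 = 32/5 = 6.4
  mean(X_2) = (3 + 6 + 1 + 7 + 2) / 5 = 19/5 = 3.8
  x̄ = (6.4, 3.8),  deviation x̄ - mu_0 = (6.4, 3.8) - (3, 8) = (3.4, -4.2).

Step 2 — sample covariance matrix, S[i,j] = (1/(n-1)) · Σ_k (x_{k,i} - mean_i) · (x_{k,j} - mean_j), divisor n-1 = 4:
  S[X_1,X_1] = ((2.6)·(2.6) + (-4.4)·(-4.4) + (1.6)·(1.6) + (-0.4)·(-0.4) + (0.6)·(0.6)) / 4 = 29.2/4 = 7.3
  S[X_1,X_2] = ((2.6)·(-0.8) + (-4.4)·(2.2) + (1.6)·(-2.8) + (-0.4)·(3.2) + (0.6)·(-1.8)) / 4 = -18.6/4 = -4.65
  S[X_2,X_2] = ((-0.8)·(-0.8) + (2.2)·(2.2) + (-2.8)·(-2.8) + (3.2)·(3.2) + (-1.8)·(-1.8)) / 4 = 26.8/4 = 6.7
  S = [[7.3, -4.65],
 [-4.65, 6.7]].

Step 3 — invert S. det(S) = 7.3·6.7 - (-4.65)² = 27.2875.
  S^{-1} = (1/det) · [[d, -b], [-b, a]] = [[0.2455, 0.1704],
 [0.1704, 0.2675]].

Step 4 — quadratic form (x̄ - mu_0)^T · S^{-1} · (x̄ - mu_0):
  S^{-1} · (x̄ - mu_0) = (0.1191, -0.5442),
  (x̄ - mu_0)^T · [...] = (3.4)·(0.1191) + (-4.2)·(-0.5442) = 2.6906.

Step 5 — scale by n: T² = 5 · 2.6906 = 13.453.

T² ≈ 13.453


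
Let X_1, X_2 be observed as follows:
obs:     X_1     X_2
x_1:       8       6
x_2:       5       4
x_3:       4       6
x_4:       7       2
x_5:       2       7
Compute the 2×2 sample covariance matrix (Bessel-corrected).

Step 1 — column means:
  mean(X_1) = (8 + 5 + 4 + 7 + 2) / 5 = 26/5 = 5.2
  mean(X_2) = (6 + 4 + 6 + 2 + 7) / 5 = 25/5 = 5

Step 2 — sample covariance S[i,j] = (1/(n-1)) · Σ_k (x_{k,i} - mean_i) · (x_{k,j} - mean_j), with n-1 = 4.
  S[X_1,X_1] = ((2.8)·(2.8) + (-0.2)·(-0.2) + (-1.2)·(-1.2) + (1.8)·(1.8) + (-3.2)·(-3.2)) / 4 = 22.8/4 = 5.7
  S[X_1,X_2] = ((2.8)·(1) + (-0.2)·(-1) + (-1.2)·(1) + (1.8)·(-3) + (-3.2)·(2)) / 4 = -10/4 = -2.5
  S[X_2,X_2] = ((1)·(1) + (-1)·(-1) + (1)·(1) + (-3)·(-3) + (2)·(2)) / 4 = 16/4 = 4

S is symmetric (S[j,i] = S[i,j]). Assembling:

S = [[5.7, -2.5],
 [-2.5, 4]]


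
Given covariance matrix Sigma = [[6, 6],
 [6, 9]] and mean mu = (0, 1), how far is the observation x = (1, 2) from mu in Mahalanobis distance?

Step 1 — centre the observation: (x - mu) = (1, 1).

Step 2 — invert Sigma. det(Sigma) = 6·9 - (6)² = 18.
  Sigma^{-1} = (1/det) · [[d, -b], [-b, a]] = [[0.5, -0.3333],
 [-0.3333, 0.3333]].

Step 3 — form the quadratic (x - mu)^T · Sigma^{-1} · (x - mu):
  Sigma^{-1} · (x - mu) = (0.1667, 0).
  (x - mu)^T · [Sigma^{-1} · (x - mu)] = (1)·(0.1667) + (1)·(0) = 0.1667.

Step 4 — take square root: d = √(0.1667) ≈ 0.4082.

d(x, mu) = √(0.1667) ≈ 0.4082


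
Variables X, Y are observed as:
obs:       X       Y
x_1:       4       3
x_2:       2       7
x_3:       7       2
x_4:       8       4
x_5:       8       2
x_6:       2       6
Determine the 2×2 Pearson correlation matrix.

Step 1 — column means:
  mean(X) = (4 + 2 + 7 + 8 + 8 + 2) / 6 = 31/6 = 5.1667
  mean(Y) = (3 + 7 + 2 + 4 + 2 + 6) / 6 = 24/6 = 4

Step 2 — sample variances and covariances s[i,j] = (1/(n-1)) · Σ_k (x_{k,i} - mean_i) · (x_{k,j} - mean_j), with n-1 = 5:
  s[X,X] = ((-1.1667)·(-1.1667) + (-3.1667)·(-3.1667) + (1.8333)·(1.8333) + (2.8333)·(2.8333) + (2.8333)·(2.8333) + (-3.1667)·(-3.1667)) / 5 = 40.8333/5 = 8.1667
  s[X,Y] = ((-1.1667)·(-1) + (-3.1667)·(3) + (1.8333)·(-2) + (2.8333)·(0) + (2.8333)·(-2) + (-3.1667)·(2)) / 5 = -24/5 = -4.8
  s[Y,Y] = ((-1)·(-1) + (3)·(3) + (-2)·(-2) + (0)·(0) + (-2)·(-2) + (2)·(2)) / 5 = 22/5 = 4.4
  Sample standard deviations s_i = √(s[i,i]):
  s(X) = √(8.1667) = 2.8577
  s(Y) = √(4.4) = 2.0976

Step 3 — r_{ij} = s_{ij} / (s_i · s_j):
  r[X,X] = 1 (diagonal).
  r[X,Y] = -4.8 / (2.8577 · 2.0976) = -4.8 / 5.9944 = -0.8007
  r[Y,Y] = 1 (diagonal).

R is symmetric with unit diagonal. Assembling:

R = [[1, -0.8007],
 [-0.8007, 1]]


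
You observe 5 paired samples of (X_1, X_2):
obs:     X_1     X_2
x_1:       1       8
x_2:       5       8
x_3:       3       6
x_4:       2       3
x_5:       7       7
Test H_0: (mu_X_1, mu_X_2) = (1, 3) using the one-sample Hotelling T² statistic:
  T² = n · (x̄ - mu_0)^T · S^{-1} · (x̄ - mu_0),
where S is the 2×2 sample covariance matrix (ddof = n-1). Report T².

Step 1 — sample mean vector:
  mean(X_1) = (1 + 5 + 3 + 2 + 7) / 5 = 18/5 = 3.6
  mean(X_2) = (8 + 8 + 6 + 3 + 7) / 5 = 32/5 = 6.4
  x̄ = (3.6, 6.4),  deviation x̄ - mu_0 = (3.6, 6.4) - (1, 3) = (2.6, 3.4).

Step 2 — sample covariance matrix, S[i,j] = (1/(n-1)) · Σ_k (x_{k,i} - mean_i) · (x_{k,j} - mean_j), divisor n-1 = 4:
  S[X_1,X_1] = ((-2.6)·(-2.6) + (1.4)·(1.4) + (-0.6)·(-0.6) + (-1.6)·(-1.6) + (3.4)·(3.4)) / 4 = 23.2/4 = 5.8
  S[X_1,X_2] = ((-2.6)·(1.6) + (1.4)·(1.6) + (-0.6)·(-0.4) + (-1.6)·(-3.4) + (3.4)·(0.6)) / 4 = 5.8/4 = 1.45
  S[X_2,X_2] = ((1.6)·(1.6) + (1.6)·(1.6) + (-0.4)·(-0.4) + (-3.4)·(-3.4) + (0.6)·(0.6)) / 4 = 17.2/4 = 4.3
  S = [[5.8, 1.45],
 [1.45, 4.3]].

Step 3 — invert S. det(S) = 5.8·4.3 - (1.45)² = 22.8375.
  S^{-1} = (1/det) · [[d, -b], [-b, a]] = [[0.1883, -0.0635],
 [-0.0635, 0.254]].

Step 4 — quadratic form (x̄ - mu_0)^T · S^{-1} · (x̄ - mu_0):
  S^{-1} · (x̄ - mu_0) = (0.2737, 0.6984),
  (x̄ - mu_0)^T · [...] = (2.6)·(0.2737) + (3.4)·(0.6984) = 3.0862.

Step 5 — scale by n: T² = 5 · 3.0862 = 15.4308.

T² ≈ 15.4308


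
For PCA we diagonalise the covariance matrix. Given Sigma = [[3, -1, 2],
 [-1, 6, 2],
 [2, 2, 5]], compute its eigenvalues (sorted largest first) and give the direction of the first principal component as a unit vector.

Step 1 — characteristic polynomial p(λ) = det(λI - Sigma) = λ³ - tr·λ² + c_1·λ - det, where tr = trace, c_1 = sum of the principal 2×2 minors, det = det(Sigma):
  tr = 3 + 6 + 5 = 14,
  c_1 = (3·6 - (-1)²) + (3·5 - (2)²) + (6·5 - (2)²) = 17 + 11 + 26 = 54,
  det = 3·(6·5 - (2)²) - (-1)·((-1)·5 - (2)·(2)) + (2)·((-1)·(2) - 6·(2)) = 3·(26) - (-1)·(-9) + (2)·(-14) = 41.
  So p(λ) = λ³ - 14λ² + 54λ - 41.
Step 2 — look for an integer root (rational root theorem: any rational root is an integer divisor of 41). Testing λ = 1:
  p(1) = 1 - 14 + 54 - 41 = 0  ✓
  Dividing out (λ - 1): p(λ) = (λ - 1)(λ² - 13λ + 41).
Step 3 — remaining eigenvalues from the quadratic λ² - 13λ + 41 = 0:
  Δ = 13² - 4·41 = 169 - 164 = 5,  λ = (13 ± √5)/2 = (13 ± 2.2361)/2 ≈ 7.618 or 5.382.
  Sorted: λ_1 = 7.618,  λ_2 = 5.382,  λ_3 = 1  (check: sum = 14 = tr ✓).

Step 4 — unit eigenvector for λ_1 ≈ 7.618: v spans the null space of (Sigma - λ_1 I), whose rows are
  r_1 = (-4.618, -1, 2),  r_2 = (-1, -1.618, 2),  r_3 = (2, 2, -2.618).
  v is orthogonal to every row, so take v ∝ r_1 × r_2 = ((-1)·(2) - (2)·(-1.618), (2)·(-1) - (-4.618)·(2), (-4.618)·(-1.618) - (-1)·(-1)) ≈ (1.2361, 7.2361, 6.4721).
  Let u = (1.2361, 7.2361, 6.4721).
  ||u|| = √((1.2361)² + (7.2361)² + (6.4721)²) = √(95.7771) ≈ 9.7866,  v_1 = u/||u|| ≈ (0.1263, 0.7394, 0.6613) (||v_1|| = 1).

λ_1 = 7.618,  λ_2 = 5.382,  λ_3 = 1;  v_1 ≈ (0.1263, 0.7394, 0.6613)


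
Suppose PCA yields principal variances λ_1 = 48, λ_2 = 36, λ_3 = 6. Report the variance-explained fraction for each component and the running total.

Step 1 — total variance = trace(Sigma) = Σ λ_i = 48 + 36 + 6 = 90.

Step 2 — fraction explained by component i = λ_i / Σ λ:
  PC1: 48/90 = 0.5333
  PC2: 36/90 = 0.4
  PC3: 6/90 = 0.0667

Step 3 — cumulative fraction after k components = (λ_1 + ... + λ_k) / Σ λ:
  k = 1: 48/90 = 0.5333
  k = 2: (48 + 36)/90 = 84/90 = 0.9333
  k = 3: (48 + 36 + 6)/90 = 90/90 = 1

Summary (fraction, with percent):

explained: PC1 0.5333 (53.33%), PC2 0.4 (40%), PC3 0.0667 (6.67%);  cumulative: 0.5333, 0.9333, 1


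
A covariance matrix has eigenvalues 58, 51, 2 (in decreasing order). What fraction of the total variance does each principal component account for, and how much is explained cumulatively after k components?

Step 1 — total variance = trace(Sigma) = Σ λ_i = 58 + 51 + 2 = 111.

Step 2 — fraction explained by component i = λ_i / Σ λ:
  PC1: 58/111 = 0.5225
  PC2: 51/111 = 0.4595
  PC3: 2/111 = 0.018

Step 3 — cumulative fraction after k components = (λ_1 + ... + λ_k) / Σ λ:
  k = 1: 58/111 = 0.5225
  k = 2: (58 + 51)/111 = 109/111 = 0.982
  k = 3: (58 + 51 + 2)/111 = 111/111 = 1

Summary (fraction, with percent):

explained: PC1 0.5225 (52.25%), PC2 0.4595 (45.95%), PC3 0.018 (1.8%);  cumulative: 0.5225, 0.982, 1


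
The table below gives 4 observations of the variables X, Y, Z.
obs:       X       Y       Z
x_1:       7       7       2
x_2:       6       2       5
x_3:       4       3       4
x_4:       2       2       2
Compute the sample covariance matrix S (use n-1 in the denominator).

Step 1 — column means:
  mean(X) = (7 + 6 + 4 + 2) / 4 = 19/4 = 4.75
  mean(Y) = (7 + 2 + 3 + 2) / 4 = 14/4 = 3.5
  mean(Z) = (2 + 5 + 4 + 2) / 4 = 13/4 = 3.25

Step 2 — sample covariance S[i,j] = (1/(n-1)) · Σ_k (x_{k,i} - mean_i) · (x_{k,j} - mean_j), with n-1 = 3.
  S[X,X] = ((2.25)·(2.25) + (1.25)·(1.25) + (-0.75)·(-0.75) + (-2.75)·(-2.75)) / 3 = 14.75/3 = 4.9167
  S[X,Y] = ((2.25)·(3.5) + (1.25)·(-1.5) + (-0.75)·(-0.5) + (-2.75)·(-1.5)) / 3 = 10.5/3 = 3.5
  S[X,Z] = ((2.25)·(-1.25) + (1.25)·(1.75) + (-0.75)·(0.75) + (-2.75)·(-1.25)) / 3 = 2.25/3 = 0.75
  S[Y,Y] = ((3.5)·(3.5) + (-1.5)·(-1.5) + (-0.5)·(-0.5) + (-1.5)·(-1.5)) / 3 = 17/3 = 5.6667
  S[Y,Z] = ((3.5)·(-1.25) + (-1.5)·(1.75) + (-0.5)·(0.75) + (-1.5)·(-1.25)) / 3 = -5.5/3 = -1.8333
  S[Z,Z] = ((-1.25)·(-1.25) + (1.75)·(1.75) + (0.75)·(0.75) + (-1.25)·(-1.25)) / 3 = 6.75/3 = 2.25

S is symmetric (S[j,i] = S[i,j]). Assembling:

S = [[4.9167, 3.5, 0.75],
 [3.5, 5.6667, -1.8333],
 [0.75, -1.8333, 2.25]]


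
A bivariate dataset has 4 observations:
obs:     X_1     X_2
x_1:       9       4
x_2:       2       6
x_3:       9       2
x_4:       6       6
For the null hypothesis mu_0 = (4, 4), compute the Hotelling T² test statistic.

Step 1 — sample mean vector:
  mean(X_1) = (9 + 2 + 9 + 6) / 4 = 26/4 = 6.5
  mean(X_2) = (4 + 6 + 2 + 6) / 4 = 18/4 = 4.5
  x̄ = (6.5, 4.5),  deviation x̄ - mu_0 = (6.5, 4.5) - (4, 4) = (2.5, 0.5).

Step 2 — sample covariance matrix, S[i,j] = (1/(n-1)) · Σ_k (x_{k,i} - mean_i) · (x_{k,j} - mean_j), divisor n-1 = 3:
  S[X_1,X_1] = ((2.5)·(2.5) + (-4.5)·(-4.5) + (2.5)·(2.5) + (-0.5)·(-0.5)) / 3 = 33/3 = 11
  S[X_1,X_2] = ((2.5)·(-0.5) + (-4.5)·(1.5) + (2.5)·(-2.5) + (-0.5)·(1.5)) / 3 = -15/3 = -5
  S[X_2,X_2] = ((-0.5)·(-0.5) + (1.5)·(1.5) + (-2.5)·(-2.5) + (1.5)·(1.5)) / 3 = 11/3 = 3.6667
  S = [[11, -5],
 [-5, 3.6667]].

Step 3 — invert S. det(S) = 11·3.6667 - (-5)² = 15.3333.
  S^{-1} = (1/det) · [[d, -b], [-b, a]] = [[0.2391, 0.3261],
 [0.3261, 0.7174]].

Step 4 — quadratic form (x̄ - mu_0)^T · S^{-1} · (x̄ - mu_0):
  S^{-1} · (x̄ - mu_0) = (0.7609, 1.1739),
  (x̄ - mu_0)^T · [...] = (2.5)·(0.7609) + (0.5)·(1.1739) = 2.4891.

Step 5 — scale by n: T² = 4 · 2.4891 = 9.9565.

T² ≈ 9.9565


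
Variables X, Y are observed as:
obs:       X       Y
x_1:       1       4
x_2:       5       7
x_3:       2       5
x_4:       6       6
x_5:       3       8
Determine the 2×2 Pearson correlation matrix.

Step 1 — column means:
  mean(X) = (1 + 5 + 2 + 6 + 3) / 5 = 17/5 = 3.4
  mean(Y) = (4 + 7 + 5 + 6 + 8) / 5 = 30/5 = 6

Step 2 — sample variances and covariances s[i,j] = (1/(n-1)) · Σ_k (x_{k,i} - mean_i) · (x_{k,j} - mean_j), with n-1 = 4:
  s[X,X] = ((-2.4)·(-2.4) + (1.6)·(1.6) + (-1.4)·(-1.4) + (2.6)·(2.6) + (-0.4)·(-0.4)) / 4 = 17.2/4 = 4.3
  s[X,Y] = ((-2.4)·(-2) + (1.6)·(1) + (-1.4)·(-1) + (2.6)·(0) + (-0.4)·(2)) / 4 = 7/4 = 1.75
  s[Y,Y] = ((-2)·(-2) + (1)·(1) + (-1)·(-1) + (0)·(0) + (2)·(2)) / 4 = 10/4 = 2.5
  Sample standard deviations s_i = √(s[i,i]):
  s(X) = √(4.3) = 2.0736
  s(Y) = √(2.5) = 1.5811

Step 3 — r_{ij} = s_{ij} / (s_i · s_j):
  r[X,X] = 1 (diagonal).
  r[X,Y] = 1.75 / (2.0736 · 1.5811) = 1.75 / 3.2787 = 0.5337
  r[Y,Y] = 1 (diagonal).

R is symmetric with unit diagonal. Assembling:

R = [[1, 0.5337],
 [0.5337, 1]]


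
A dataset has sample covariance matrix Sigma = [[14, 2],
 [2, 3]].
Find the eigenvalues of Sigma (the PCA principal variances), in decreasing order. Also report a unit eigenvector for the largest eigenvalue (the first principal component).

Step 1 — characteristic polynomial of 2×2 Sigma:
  det(Sigma - λI) = λ² - trace · λ + det = 0.
  trace = 14 + 3 = 17, det = 14·3 - (2)² = 38.
Step 2 — discriminant:
  Δ = trace² - 4·det = 289 - 152 = 137.
Step 3 — eigenvalues:
  λ = (trace ± √Δ)/2 = (17 ± 11.7047)/2,
  λ_1 = 14.3523,  λ_2 = 2.6477.

Step 4 — unit eigenvector for λ_1: solve (Sigma - λ_1 I)v = 0. First row:
  (14 - 14.3523)·v_x + (2)·v_y = 0, i.e. (-0.3523)·v_x + (2)·v_y = 0,
  so v ∝ (b, λ_1 - a) = (2, 0.3523) = u.
  ||u|| = √((2)² + (0.3523)²) = √(4.1242) ≈ 2.0308,
  v_1 = u/||u|| ≈ (0.9848, 0.1735) (||v_1|| = 1).

λ_1 = 14.3523,  λ_2 = 2.6477;  v_1 ≈ (0.9848, 0.1735)
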